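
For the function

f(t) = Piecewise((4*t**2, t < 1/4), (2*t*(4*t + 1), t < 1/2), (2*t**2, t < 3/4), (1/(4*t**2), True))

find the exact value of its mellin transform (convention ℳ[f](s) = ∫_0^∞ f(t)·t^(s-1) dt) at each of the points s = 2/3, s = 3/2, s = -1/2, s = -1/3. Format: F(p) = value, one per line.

back out the common scale on t: t**2 on [0, 1/2); t*(2*t + 1) on [1/2, 1); t**2/2 on [1, 3/2); …
remove the shared t-power first: t on [0, 1/2); 2*t + 1 on [1/2, 1); t/2 on [1, 3/2); …
the 4 pieces separated at 1/4, 1/2, 3/4 each add one integral
for t in [0, 1/4): the term is ∫ 4*t**2·t^(s-1)
on [1/4, 1/2): add ∫ 2*t*(4*t + 1)·t^(s-1) dt
segment [1/2, 3/4) carries 2*t**2; integrate it
the [3/4, ∞) slice contributes ∫ 1/(4*t**2)·t^(s-1) dt

F(2/3) = 2**(2/3)*(-378 + 725*3**(2/3) + 1116*2**(2/3))/3840
F(3/2) = -19/560 + 29*sqrt(2)/140 + 305*sqrt(3)/672
F(-1/2) = -7/3 + 167*sqrt(3)/270 + 3*sqrt(2)
F(-1/3) = 2**(2/3)*(-2268 + 727*3**(2/3) + 3024*2**(2/3))/2520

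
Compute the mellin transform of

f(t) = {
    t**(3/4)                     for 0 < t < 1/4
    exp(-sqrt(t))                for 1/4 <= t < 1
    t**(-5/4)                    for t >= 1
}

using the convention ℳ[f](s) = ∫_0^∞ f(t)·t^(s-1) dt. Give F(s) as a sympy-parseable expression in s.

strip the power substitution: t**(3/2) on [0, 1/2); exp(-t) on [1/2, 1); t**(-5/2) on [1, ∞)
integrate the 3 segments split at 1/4, 1, then add the results
the [0, 1/4) slice contributes ∫ t**(3/4)·t^(s-1) dt
between 1/4 and 1 the integrand is exp(-sqrt(t))·t^(s-1)
[1, ∞) adds the kernel integral of t**(-5/4)

(2*2**(2*s)*(4*s - 5)*(4*s + 3)*uppergamma(2*s, 1/2) - 2*2**(2*s)*(4*s - 5)*(4*s + 3)*uppergamma(2*s, 1) - 4*2**(2*s)*(4*s + 3) + sqrt(2)*(4*s - 5))/(4**s*(4*s - 5)*(4*s + 3))
  -3/4 < Re(s) < 5/4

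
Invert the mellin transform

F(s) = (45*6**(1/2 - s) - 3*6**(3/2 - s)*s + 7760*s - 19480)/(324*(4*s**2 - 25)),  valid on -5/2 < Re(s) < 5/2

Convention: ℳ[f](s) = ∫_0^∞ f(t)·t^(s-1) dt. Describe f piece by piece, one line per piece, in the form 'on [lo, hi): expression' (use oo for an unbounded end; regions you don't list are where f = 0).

invert the shared t-power to get 3*t**(3/2) on [0, 1/6); 6*t**(3/2) on [1/6, 1); 1/(81*t**(7/2)) on [1, ∞)
peel off the shared t-power: 3*t on [0, 1/6); 6*t on [1/6, 1); 1/(81*t**4) on [1, ∞)
the common scale on t comes off first: t on [0, 1/2); 2*t on [1/2, 3); t**(-4) on [3, ∞)
f breaks at 1/6, 1 into 3 integrals to sum
for t in [0, 1/6): the term is ∫ 3*t**(5/2)·t^(s-1)
for t in [1/6, 1): the term is ∫ 6*t**(5/2)·t^(s-1)
over [1, ∞), the kernel integral of 1/(81*t**(5/2)) enters the sum

on [0, 1/6): 3*t**(5/2)
on [1/6, 1): 6*t**(5/2)
on [1, oo): 1/(81*t**(5/2))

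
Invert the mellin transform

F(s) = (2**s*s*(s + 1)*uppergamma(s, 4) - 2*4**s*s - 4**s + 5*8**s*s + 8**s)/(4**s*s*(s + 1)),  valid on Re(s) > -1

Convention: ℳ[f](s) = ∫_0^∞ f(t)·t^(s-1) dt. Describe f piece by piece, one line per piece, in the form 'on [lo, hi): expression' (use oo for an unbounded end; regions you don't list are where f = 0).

on [0, 1): t
on [1, 2): 2*t + 1
on [2, oo): exp(-2*t)

f breaks at 1, 2 into 3 integrals to sum
on [0, 1) integrate f = t against the kernel
between 1 and 2 the integrand is (2*t + 1)·t^(s-1)
on [2, ∞): add ∫ exp(-2*t)·t^(s-1) dt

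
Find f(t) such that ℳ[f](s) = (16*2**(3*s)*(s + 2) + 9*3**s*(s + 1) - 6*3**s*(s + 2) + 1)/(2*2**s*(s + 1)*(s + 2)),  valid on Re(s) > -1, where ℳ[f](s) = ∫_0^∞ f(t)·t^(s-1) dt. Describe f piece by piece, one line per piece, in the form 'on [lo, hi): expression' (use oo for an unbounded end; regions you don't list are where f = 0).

on [0, 1/2): t
on [1/2, 3/2): 2*t**2
on [3/2, 4): 2*t

summing 3 kernel integrals split by 1/2, 3/2 yields ℳ[f](s)
∫ over [0, 1/2) of t·t^(s-1) joins the sum
the [1/2, 3/2) slice contributes ∫ 2*t**2·t^(s-1) dt
on [3/2, 4): add ∫ 2*t·t^(s-1) dt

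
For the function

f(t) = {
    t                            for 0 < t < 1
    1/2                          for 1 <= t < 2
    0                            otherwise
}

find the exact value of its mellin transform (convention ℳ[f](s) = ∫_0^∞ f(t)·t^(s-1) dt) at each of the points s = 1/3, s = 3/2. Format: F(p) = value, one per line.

F(1/3) = -3/4 + 3*2**(1/3)/2
F(3/2) = 1/15 + 2*sqrt(2)/3

summing 2 kernel integrals split by 1 yields ℳ[f](s)
over [0, 1), the kernel integral of t enters the sum
segment 1 to 2 holds 1/2; add its integral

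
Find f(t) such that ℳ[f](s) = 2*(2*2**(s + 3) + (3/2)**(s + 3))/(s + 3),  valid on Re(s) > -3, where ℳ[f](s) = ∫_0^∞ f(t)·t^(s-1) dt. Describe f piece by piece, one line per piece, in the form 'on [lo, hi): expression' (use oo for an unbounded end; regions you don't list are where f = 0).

decompose at 3/2; ℳ[f](s) sums the 2 pieces' integrals
∫ 6*t**3·t^(s-1) over [0, 3/2)
between 3/2 and 2 the integrand is 4*t**3·t^(s-1)

on [0, 3/2): 6*t**3
on [3/2, 2): 4*t**3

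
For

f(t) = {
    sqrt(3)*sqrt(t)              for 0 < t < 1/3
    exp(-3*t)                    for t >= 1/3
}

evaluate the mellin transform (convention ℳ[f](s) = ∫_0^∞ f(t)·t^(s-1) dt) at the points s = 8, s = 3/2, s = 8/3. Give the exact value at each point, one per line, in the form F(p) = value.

F(8) = 2/111537 + 13700*exp(-1)/6561
F(3/2) = sqrt(3)*(2 + E*(sqrt(pi)*erfc(1) + 1))*exp(-1)/18
F(8/3) = 3**(1/3)*(6 + 19*uppergamma(8/3, 1))/513

the common scale on t comes off first: sqrt(t) on [0, 1); exp(-t) on [1, ∞)
slice at 1/3, transform all 2 pieces, and sum them
∫ sqrt(3)*sqrt(t)·t^(s-1) over [0, 1/3)
the [1/3, ∞) slice contributes ∫ exp(-3*t)·t^(s-1) dt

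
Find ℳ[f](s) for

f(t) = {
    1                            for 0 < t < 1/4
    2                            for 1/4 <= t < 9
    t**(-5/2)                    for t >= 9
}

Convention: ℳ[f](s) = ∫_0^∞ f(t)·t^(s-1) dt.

undo the power substitution: 1 on [0, 1/2); 2 on [1/2, 3); t**(-5) on [3, ∞)
strip the shared t-power: t on [0, 1/2); 2*t on [1/2, 3); t**(-4) on [3, ∞)
integrate the 3 segments split at 1/4, 9, then add the results
between 0 and 1/4 the integrand is 1·t^(s-1)
on [1/4, 9): add ∫ 2·t^(s-1) dt
between 9 and ∞ the integrand is t**(-5/2)·t^(s-1)

(970*6**(2*s)*s - 2430*6**(2*s) - 486*s + 1215)/(243*4**s*s*(2*s - 5))
  0 < Re(s) < 5/2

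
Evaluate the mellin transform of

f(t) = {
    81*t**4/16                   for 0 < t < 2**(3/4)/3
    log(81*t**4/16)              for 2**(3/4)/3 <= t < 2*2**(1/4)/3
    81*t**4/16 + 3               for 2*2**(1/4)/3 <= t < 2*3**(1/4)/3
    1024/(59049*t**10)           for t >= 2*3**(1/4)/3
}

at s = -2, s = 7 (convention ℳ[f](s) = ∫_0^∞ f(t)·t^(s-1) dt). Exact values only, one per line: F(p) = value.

F(-2) = sqrt(2)*(-486*log(2) + sqrt(2) + 648)/288
F(7) = -95488*2**(3/4)/1178793 + 32*2**(1/4)*log(2)/15309 + 2192*2**(1/4)/1178793 + 128*3**(1/4)/19683 + 256*2**(3/4)*log(2)/15309 + 256*3**(3/4)/2079

the common scale on t comes off first: t**4 on [0, 2**(3/4)/2); log(t**4) on [2**(3/4)/2, 2**(1/4)); t**4 + 3 on [2**(1/4), 3**(1/4)); …
invert the power substitution to get t**2 on [0, sqrt(2)/2); log(t**2) on [sqrt(2)/2, sqrt(2)); t**2 + 3 on [sqrt(2), sqrt(3)); …
peel off the power substitution: t on [0, 1/2); log(t) on [1/2, 2); t + 3 on [2, 3); …
slice at 2**(3/4)/3, 2*2**(1/4)/3, 2*3**(1/4)/3, transform all 4 pieces, and sum them
for t in [0, 2**(3/4)/3): the term is ∫ 81*t**4/16·t^(s-1)
∫ over [2**(3/4)/3, 2*2**(1/4)/3) of log(81*t**4/16)·t^(s-1) joins the sum
[2*2**(1/4)/3, 2*3**(1/4)/3) adds the kernel integral of (81*t**4/16 + 3)
piece [2*3**(1/4)/3, ∞): integrate 1024/(59049*t**10) against the kernel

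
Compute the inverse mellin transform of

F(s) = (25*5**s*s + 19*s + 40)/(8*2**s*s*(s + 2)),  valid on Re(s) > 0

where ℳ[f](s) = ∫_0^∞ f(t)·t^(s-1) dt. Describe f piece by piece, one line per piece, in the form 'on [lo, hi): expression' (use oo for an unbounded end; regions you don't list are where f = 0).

on [0, 1/2): 5/2
on [1/2, 5/2): t**2/2

integrate the 2 segments split at 1/2, then add the results
[0, 1/2) adds the kernel integral of 5/2
on [1/2, 5/2) integrate f = t**2/2 against the kernel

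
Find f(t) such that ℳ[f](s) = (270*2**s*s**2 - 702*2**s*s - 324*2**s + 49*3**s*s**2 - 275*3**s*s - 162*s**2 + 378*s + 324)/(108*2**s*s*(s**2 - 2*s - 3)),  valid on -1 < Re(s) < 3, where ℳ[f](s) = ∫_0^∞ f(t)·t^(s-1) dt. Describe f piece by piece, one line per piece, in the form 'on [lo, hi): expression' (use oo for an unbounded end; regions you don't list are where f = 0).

cuts at 1/2, 1, 3/2: linearity sums the 4 kernel integrals
segment [0, 1/2) carries t; integrate it
on [1/2, 1): add ∫ (2*t + 1)·t^(s-1) dt
[1, 3/2) adds the kernel integral of t/2
the [3/2, ∞) slice contributes ∫ t**(-3)·t^(s-1) dt

on [0, 1/2): t
on [1/2, 1): 2*t + 1
on [1, 3/2): t/2
on [3/2, oo): t**(-3)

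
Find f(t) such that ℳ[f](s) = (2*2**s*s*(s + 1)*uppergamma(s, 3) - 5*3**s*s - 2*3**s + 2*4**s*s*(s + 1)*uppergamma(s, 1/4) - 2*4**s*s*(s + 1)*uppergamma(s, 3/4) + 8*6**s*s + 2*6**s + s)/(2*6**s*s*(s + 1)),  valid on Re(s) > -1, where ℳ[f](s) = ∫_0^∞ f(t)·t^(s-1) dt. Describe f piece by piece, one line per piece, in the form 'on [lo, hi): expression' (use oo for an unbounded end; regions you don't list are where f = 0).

peel off the common scale on t: t on [0, 1/2); exp(-t/2) on [1/2, 3/2); t + 1 on [3/2, 3); …
linearity at 1/6, 1/2, 1 turns ℳ[f](s) into 4 summed integrals
the [0, 1/6) slice contributes ∫ 3*t·t^(s-1) dt
segment 1/6 to 1/2 holds exp(-3*t/2); add its integral
∫ over [1/2, 1) of (3*t + 1)·t^(s-1) joins the sum
on [1, ∞) integrate f = exp(-3*t) against the kernel

on [0, 1/6): 3*t
on [1/6, 1/2): exp(-3*t/2)
on [1/2, 1): 3*t + 1
on [1, oo): exp(-3*t)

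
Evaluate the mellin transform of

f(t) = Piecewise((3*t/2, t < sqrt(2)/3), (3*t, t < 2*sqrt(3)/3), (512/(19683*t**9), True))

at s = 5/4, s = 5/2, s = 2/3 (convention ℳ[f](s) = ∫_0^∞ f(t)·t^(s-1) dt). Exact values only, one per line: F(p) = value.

back out the common scale on t: t on [0, sqrt(2)/2); 2*t on [sqrt(2)/2, sqrt(3)); t**(-9) on [sqrt(3), ∞)
strip the shared t-power: t**2 on [0, sqrt(2)/2); 2*t**2 on [sqrt(2)/2, sqrt(3)); t**(-8) on [sqrt(3), ∞)
undo the power substitution: t on [0, 1/2); 2*t on [1/2, 3); t**(-4) on [3, ∞)
the 3 pieces separated at sqrt(2)/3, 2*sqrt(3)/3 each add one integral
on [0, sqrt(2)/3): add ∫ 3*t/2·t^(s-1) dt
[sqrt(2)/3, 2*sqrt(3)/3) adds the kernel integral of 3*t
[2*sqrt(3)/3, ∞) adds the kernel integral of 512/(19683*t**9)

F(5/4) = 4*2**(1/8)*3**(3/4)*(-279 + 3350*6**(1/8))/22599
F(5/2) = 2*2**(3/4)*sqrt(3)*(-1053 + 12650*6**(3/4))/199017
F(2/3) = 2**(5/6)*3**(1/3)*(-1215 + 2431*6**(5/6))/12150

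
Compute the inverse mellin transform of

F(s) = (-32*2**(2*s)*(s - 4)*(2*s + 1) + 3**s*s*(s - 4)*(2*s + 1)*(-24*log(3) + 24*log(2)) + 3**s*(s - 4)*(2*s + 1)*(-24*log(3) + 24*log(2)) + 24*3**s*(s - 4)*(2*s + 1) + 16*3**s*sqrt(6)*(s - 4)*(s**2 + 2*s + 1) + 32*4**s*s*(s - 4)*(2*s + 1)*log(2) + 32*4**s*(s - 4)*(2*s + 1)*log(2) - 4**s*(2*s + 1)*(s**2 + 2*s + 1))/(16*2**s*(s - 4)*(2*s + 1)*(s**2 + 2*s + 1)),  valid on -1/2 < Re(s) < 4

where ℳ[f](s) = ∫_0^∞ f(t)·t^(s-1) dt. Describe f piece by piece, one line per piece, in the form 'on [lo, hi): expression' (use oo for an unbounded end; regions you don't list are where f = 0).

on [0, 3/2): sqrt(t)
on [3/2, 2): t*log(t)
on [2, oo): t**(-4)

integrate the 3 segments split at 3/2, 2, then add the results
on [0, 3/2) integrate f = sqrt(t) against the kernel
the [3/2, 2) slice contributes ∫ t*log(t)·t^(s-1) dt
segment 2 to ∞ holds t**(-4); add its integral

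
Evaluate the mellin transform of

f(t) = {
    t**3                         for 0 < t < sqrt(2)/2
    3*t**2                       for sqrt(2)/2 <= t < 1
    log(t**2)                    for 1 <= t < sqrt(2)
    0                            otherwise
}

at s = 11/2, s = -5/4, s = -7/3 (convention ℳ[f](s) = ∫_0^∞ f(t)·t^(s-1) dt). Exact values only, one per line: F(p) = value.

strip the power substitution: t**(3/2) on [0, 1/2); 3*t on [1/2, 1); log(t) on [1, 2)
treat the 3 regions marked off by sqrt(2)/2, 1 separately and sum
on [0, sqrt(2)/2) integrate f = t**3 against the kernel
∫ over [sqrt(2)/2, 1) of 3*t**2·t^(s-1) joins the sum
segment [1, sqrt(2)) carries log(t**2); integrate it

F(11/2) = -8583*2**(3/4)/32912 - 2**(1/4)/40 + 282/605 + 8*2**(3/4)*log(2)/11
F(-5/4) = -2*2**(5/8) - 16*2**(3/8)/25 - 2*2**(3/8)*log(2)/5 + 2*2**(1/8)/7 + 132/25
F(-7/3) = -423/49 - 9*2**(5/6)/98 - 3*2**(5/6)*log(2)/28 + 3*2**(2/3)/4 + 9*2**(1/6)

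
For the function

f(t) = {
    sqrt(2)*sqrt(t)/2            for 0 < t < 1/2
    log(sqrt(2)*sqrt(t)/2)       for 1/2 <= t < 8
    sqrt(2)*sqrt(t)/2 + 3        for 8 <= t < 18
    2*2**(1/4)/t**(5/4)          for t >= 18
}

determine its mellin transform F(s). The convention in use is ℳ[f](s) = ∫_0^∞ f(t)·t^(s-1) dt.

reversing the common scale on t: sqrt(t) on [0, 1/4); log(sqrt(t)) on [1/4, 4); sqrt(t) + 3 on [4, 9); …
remove the power substitution first: t on [0, 1/2); log(t) on [1/2, 2); t + 3 on [2, 3); …
f breaks at 1/2, 8, 18 into 4 integrals to sum
for t in [0, 1/2): the term is ∫ sqrt(2)*sqrt(t)/2·t^(s-1)
the [1/2, 8) slice contributes ∫ log(sqrt(2)*sqrt(t)/2)·t^(s-1) dt
for t in [8, 18): the term is ∫ (sqrt(2)*sqrt(t)/2 + 3)·t^(s-1)
for t in [18, ∞): the term is ∫ 2*2**(1/4)/t**(5/4)·t^(s-1)

(-1080*2**(4*s)*s**2*(4*s - 5) + 108*2**(4*s)*s*(2*s + 1)*(4*s - 5)*log(2) - 324*2**(4*s)*s*(4*s - 5) - 54*2**(4*s)*(2*s + 1)*(4*s - 5) - 16*sqrt(3)*6**(2*s)*s**2*(2*s + 1) + 1296*6**(2*s)*s**2*(4*s - 5) + 324*6**(2*s)*s*(4*s - 5) + 108*s**2*(4*s - 5) + 108*s*(2*s + 1)*(4*s - 5)*log(2) + (4*s - 5)*(108*s + 54))/(108*2**s*s**2*(2*s + 1)*(4*s - 5))
  -1/2 < Re(s) < 5/4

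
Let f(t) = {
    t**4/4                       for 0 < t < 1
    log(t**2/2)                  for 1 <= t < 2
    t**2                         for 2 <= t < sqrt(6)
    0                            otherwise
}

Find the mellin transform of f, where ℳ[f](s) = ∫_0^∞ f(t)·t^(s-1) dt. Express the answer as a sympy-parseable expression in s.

(-16*2**s*s**2*(s + 4) + 4*2**s*s*(s + 2)*(s + 4)*log(2) - 8*2**s*(s + 2)*(s + 4) + 24*6**(s/2)*s**2*(s + 4) + s**2*(s + 2) + 4*s*(s + 2)*(s + 4)*log(2) + 8*(s + 2)*(s + 4))/(4*s**2*(s + 2)*(s + 4))
  Re(s) > -4

invert the power substitution to get t**2/4 on [0, 1); log(t/2) on [1, 4); t on [4, 6)
undo the common scale on t: t**2 on [0, 1/2); log(t) on [1/2, 2); 2*t on [2, 3)
along the cuts 1, 2, ℳ[f](s) splits into 3 integrals
segment 0 to 1 holds t**4/4; add its integral
on [1, 2) integrate f = log(t**2/2) against the kernel
piece [2, sqrt(6)): integrate t**2 against the kernel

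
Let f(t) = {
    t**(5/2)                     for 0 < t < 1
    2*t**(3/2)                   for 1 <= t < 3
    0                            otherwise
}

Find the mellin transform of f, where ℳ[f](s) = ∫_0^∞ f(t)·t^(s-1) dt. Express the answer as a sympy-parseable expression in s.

undo the shared t-power: t**(3/2) on [0, 1); 2*sqrt(t) on [1, 3)
f breaks at 1 into 2 integrals to sum
between 0 and 1 the integrand is t**(5/2)·t^(s-1)
∫ over [1, 3) of 2*t**(3/2)·t^(s-1) joins the sum

2*(2*3**(s + 3/2)*(2*s + 5) - 2*s - 7)/((2*s + 3)*(2*s + 5))
  Re(s) > -5/2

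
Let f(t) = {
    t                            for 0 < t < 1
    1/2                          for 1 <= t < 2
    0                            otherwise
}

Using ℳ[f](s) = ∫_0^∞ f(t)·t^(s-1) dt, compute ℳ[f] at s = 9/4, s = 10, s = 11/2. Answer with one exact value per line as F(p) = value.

the 2 pieces separated at 1 each add one integral
on [0, 1): add ∫ t·t^(s-1) dt
segment [1, 2) carries 1/2; integrate it

F(9/4) = 10/117 + 8*2**(1/4)/9
F(10) = 11273/220
F(11/2) = 9/143 + 32*sqrt(2)/11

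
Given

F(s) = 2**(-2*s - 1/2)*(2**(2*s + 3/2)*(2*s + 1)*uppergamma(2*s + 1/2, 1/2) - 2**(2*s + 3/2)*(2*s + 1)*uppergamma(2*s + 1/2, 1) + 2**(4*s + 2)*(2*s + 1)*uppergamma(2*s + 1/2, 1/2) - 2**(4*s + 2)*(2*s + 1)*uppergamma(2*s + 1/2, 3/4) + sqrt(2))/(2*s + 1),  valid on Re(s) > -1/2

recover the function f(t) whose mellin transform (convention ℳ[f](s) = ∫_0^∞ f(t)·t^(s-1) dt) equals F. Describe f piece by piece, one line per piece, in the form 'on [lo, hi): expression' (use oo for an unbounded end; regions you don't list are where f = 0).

on [0, 1/4): sqrt(t)
on [1/4, 1): t**(1/4)*exp(-sqrt(t))
on [1, 9/4): t**(1/4)*exp(-sqrt(t)/2)

the power substitution comes off first: t on [0, 1/2); sqrt(t)*exp(-t) on [1/2, 1); sqrt(t)*exp(-t/2) on [1, 3/2)
invert the shared t-power to get sqrt(t) on [0, 1/2); exp(-t) on [1/2, 1); exp(-t/2) on [1, 3/2)
integrate the 3 segments split at 1/4, 1, then add the results
∫ sqrt(t)·t^(s-1) over [0, 1/4)
segment 1/4 to 1 holds t**(1/4)*exp(-sqrt(t)); add its integral
on [1, 9/4): add ∫ t**(1/4)*exp(-sqrt(t)/2)·t^(s-1) dt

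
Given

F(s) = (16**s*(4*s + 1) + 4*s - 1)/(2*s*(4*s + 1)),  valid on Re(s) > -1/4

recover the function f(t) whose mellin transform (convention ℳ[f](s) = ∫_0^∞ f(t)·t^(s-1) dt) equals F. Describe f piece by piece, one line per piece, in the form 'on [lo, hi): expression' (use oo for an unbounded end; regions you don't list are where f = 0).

remove the power substitution first: sqrt(t) on [0, 1); 1/2 on [1, 4)
the power substitution comes off first: t on [0, 1); 1/2 on [1, 2)
treat the 2 regions marked off by 1 separately and sum
on [0, 1) integrate f = t**(1/4) against the kernel
[1, 16) adds the kernel integral of 1/2

on [0, 1): t**(1/4)
on [1, 16): 1/2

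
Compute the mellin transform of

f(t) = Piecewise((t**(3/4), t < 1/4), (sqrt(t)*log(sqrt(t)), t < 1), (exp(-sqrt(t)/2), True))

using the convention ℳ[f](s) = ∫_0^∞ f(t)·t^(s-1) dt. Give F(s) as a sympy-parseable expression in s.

undo the power substitution: t**(3/2) on [0, 1/2); t*log(t) on [1/2, 1); exp(-t/2) on [1, ∞)
split f at 1/4, 1: ℳ[f](s) collects 3 kernel integrals
for t in [0, 1/4): the term is ∫ t**(3/4)·t^(s-1)
on [1/4, 1) integrate f = sqrt(t)*log(sqrt(t)) against the kernel
segment 1 to ∞ holds exp(-sqrt(t)/2); add its integral

(2*2**(4*s)*(4*s + 3)*(4*s**2 + 4*s + 1)*uppergamma(2*s, 1/2) - 2*2**(2*s)*(4*s + 3) + s*(4*s + 3)*log(4) + 4*s + (4*s + 3)*log(2) + sqrt(2)*(4*s**2 + 4*s + 1) + 3)/(4**s*(4*s + 3)*(4*s**2 + 4*s + 1))
  Re(s) > -3/4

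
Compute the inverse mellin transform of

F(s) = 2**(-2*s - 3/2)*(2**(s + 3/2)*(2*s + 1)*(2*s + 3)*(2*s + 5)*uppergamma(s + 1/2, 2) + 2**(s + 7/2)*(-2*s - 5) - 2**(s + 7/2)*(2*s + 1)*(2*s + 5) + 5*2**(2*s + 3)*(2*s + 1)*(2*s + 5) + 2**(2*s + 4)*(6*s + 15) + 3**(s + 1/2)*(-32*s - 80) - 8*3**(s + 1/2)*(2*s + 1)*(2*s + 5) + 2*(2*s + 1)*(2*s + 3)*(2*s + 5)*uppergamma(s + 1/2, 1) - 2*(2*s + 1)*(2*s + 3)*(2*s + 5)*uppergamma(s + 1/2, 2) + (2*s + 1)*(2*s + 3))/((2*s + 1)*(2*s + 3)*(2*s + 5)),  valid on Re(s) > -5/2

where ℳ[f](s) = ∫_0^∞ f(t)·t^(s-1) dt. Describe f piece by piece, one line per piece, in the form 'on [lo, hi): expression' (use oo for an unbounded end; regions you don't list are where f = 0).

peel off the common scale on t: t**(5/2) on [0, 1/2); sqrt(t)*exp(-2*t) on [1/2, 1); sqrt(t)*(t + 1) on [1, 3/2); …
peel off the shared t-power: t**2 on [0, 1/2); exp(-2*t) on [1/2, 1); t + 1 on [1, 3/2); …
summing 5 kernel integrals split by 1/4, 1/2, 3/4, 1 yields ℳ[f](s)
between 0 and 1/4 the integrand is 4*sqrt(2)*t**(5/2)·t^(s-1)
piece [1/4, 1/2): integrate sqrt(2)*sqrt(t)*exp(-4*t) against the kernel
piece [1/2, 3/4): integrate sqrt(2)*sqrt(t)*(2*t + 1) against the kernel
between 3/4 and 1 the integrand is sqrt(2)*sqrt(t)*(2*t + 3)·t^(s-1)
for t in [1, ∞): the term is ∫ sqrt(2)*sqrt(t)*exp(-2*t)·t^(s-1)

on [0, 1/4): 4*sqrt(2)*t**(5/2)
on [1/4, 1/2): sqrt(2)*sqrt(t)*exp(-4*t)
on [1/2, 3/4): sqrt(2)*sqrt(t)*(2*t + 1)
on [3/4, 1): sqrt(2)*sqrt(t)*(2*t + 3)
on [1, oo): sqrt(2)*sqrt(t)*exp(-2*t)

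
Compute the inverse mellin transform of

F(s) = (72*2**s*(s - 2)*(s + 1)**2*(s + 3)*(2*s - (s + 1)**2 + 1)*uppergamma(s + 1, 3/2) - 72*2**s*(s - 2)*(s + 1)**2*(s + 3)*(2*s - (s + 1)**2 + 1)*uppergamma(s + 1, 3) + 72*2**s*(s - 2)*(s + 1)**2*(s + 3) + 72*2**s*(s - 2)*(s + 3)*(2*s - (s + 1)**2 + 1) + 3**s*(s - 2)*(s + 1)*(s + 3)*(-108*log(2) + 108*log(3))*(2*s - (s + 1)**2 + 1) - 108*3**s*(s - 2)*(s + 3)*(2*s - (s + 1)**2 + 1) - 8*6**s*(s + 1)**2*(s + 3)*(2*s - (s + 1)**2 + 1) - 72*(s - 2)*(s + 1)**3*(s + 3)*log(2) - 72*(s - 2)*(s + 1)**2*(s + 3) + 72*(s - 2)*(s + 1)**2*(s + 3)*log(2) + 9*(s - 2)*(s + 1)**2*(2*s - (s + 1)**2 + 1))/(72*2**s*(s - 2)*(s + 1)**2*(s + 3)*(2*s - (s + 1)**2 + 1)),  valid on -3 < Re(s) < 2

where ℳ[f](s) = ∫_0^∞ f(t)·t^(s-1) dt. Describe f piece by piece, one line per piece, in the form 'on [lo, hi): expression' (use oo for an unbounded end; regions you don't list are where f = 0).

the shared t-power comes off first: t**2 on [0, 1/2); log(t)/t on [1/2, 1); log(t) on [1, 3/2); …
along the cuts 1/2, 1, 3/2, 3, ℳ[f](s) splits into 5 integrals
for t in [0, 1/2): the term is ∫ t**3·t^(s-1)
for t in [1/2, 1): the term is ∫ log(t)·t^(s-1)
segment 1 to 3/2 holds t*log(t); add its integral
∫ over [3/2, 3) of t*exp(-t)·t^(s-1) joins the sum
segment [3, ∞) carries t**(-2); integrate it

on [0, 1/2): t**3
on [1/2, 1): log(t)
on [1, 3/2): t*log(t)
on [3/2, 3): t*exp(-t)
on [3, oo): t**(-2)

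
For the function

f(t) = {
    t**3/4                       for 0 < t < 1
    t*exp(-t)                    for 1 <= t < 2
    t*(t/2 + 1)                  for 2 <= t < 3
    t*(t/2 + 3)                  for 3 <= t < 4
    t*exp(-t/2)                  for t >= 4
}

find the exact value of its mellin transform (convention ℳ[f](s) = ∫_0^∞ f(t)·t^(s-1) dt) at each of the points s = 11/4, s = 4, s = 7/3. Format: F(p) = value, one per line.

F(11/4) = -72*3**(3/4)/5 - 1088*2**(3/4)/285 - uppergamma(15/4, 2) + 1/23 + uppergamma(15/4, 1) + 8*2**(3/4)*uppergamma(15/4, 2) + 14848*sqrt(2)/95
F(4) = 65*exp(-1) + 5208*exp(-2) + 118557/140
F(7/3) = -81*3**(1/3)/5 - 276*2**(1/3)/65 - uppergamma(10/3, 2) + 3/64 + uppergamma(10/3, 1) + 8*2**(1/3)*uppergamma(10/3, 2) + 5664*2**(2/3)/65

strip the shared t-power: t**2/4 on [0, 1); exp(-t) on [1, 2); t/2 + 1 on [2, 3); …
peel off the common scale on t: t**2 on [0, 1/2); exp(-2*t) on [1/2, 1); t + 1 on [1, 3/2); …
treat the 5 regions marked off by 1, 2, 3, 4 separately and sum
for t in [0, 1): the term is ∫ t**3/4·t^(s-1)
piece [1, 2): integrate t*exp(-t) against the kernel
on [2, 3) integrate f = t*(t/2 + 1) against the kernel
between 3 and 4 the integrand is t*(t/2 + 3)·t^(s-1)
∫ t*exp(-t/2)·t^(s-1) over [4, ∞)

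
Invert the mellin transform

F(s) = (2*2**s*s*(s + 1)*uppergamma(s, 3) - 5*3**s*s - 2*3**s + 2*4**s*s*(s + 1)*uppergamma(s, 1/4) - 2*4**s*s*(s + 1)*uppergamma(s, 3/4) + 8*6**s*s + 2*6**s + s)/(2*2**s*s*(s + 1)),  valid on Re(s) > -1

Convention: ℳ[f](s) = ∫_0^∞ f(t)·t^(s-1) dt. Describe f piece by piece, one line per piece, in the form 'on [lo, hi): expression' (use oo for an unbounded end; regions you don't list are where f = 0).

the 4 pieces separated at 1/2, 3/2, 3 each add one integral
segment [0, 1/2) carries t; integrate it
segment [1/2, 3/2) carries exp(-t/2); integrate it
on [3/2, 3): add ∫ (t + 1)·t^(s-1) dt
between 3 and ∞ the integrand is exp(-t)·t^(s-1)

on [0, 1/2): t
on [1/2, 3/2): exp(-t/2)
on [3/2, 3): t + 1
on [3, oo): exp(-t)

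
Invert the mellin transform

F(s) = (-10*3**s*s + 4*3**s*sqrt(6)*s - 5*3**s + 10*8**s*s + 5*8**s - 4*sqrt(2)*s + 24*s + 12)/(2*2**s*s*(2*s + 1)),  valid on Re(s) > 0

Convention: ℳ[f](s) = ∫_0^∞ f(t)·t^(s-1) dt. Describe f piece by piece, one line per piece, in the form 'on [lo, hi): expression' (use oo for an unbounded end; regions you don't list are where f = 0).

on [0, 1/2): 6
on [1/2, 3/2): 2*sqrt(t)
on [3/2, 4): 5/2

slice at 1/2, 3/2, transform all 3 pieces, and sum them
over [0, 1/2), the kernel integral of 6 enters the sum
∫ 2*sqrt(t)·t^(s-1) over [1/2, 3/2)
segment [3/2, 4) carries 5/2; integrate it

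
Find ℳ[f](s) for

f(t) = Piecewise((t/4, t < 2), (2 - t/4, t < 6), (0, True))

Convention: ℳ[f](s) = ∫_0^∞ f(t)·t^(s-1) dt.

reversing the common scale on t: t/2 on [0, 1); 2 - t/2 on [1, 3)
strip the common scale on t: t on [0, 1/2); 2 - t on [1/2, 3/2)
the 2 pieces separated at 2 each add one integral
∫ t/4·t^(s-1) over [0, 2)
segment [2, 6) carries (2 - t/4); integrate it

2**s*(3**s*s + 4*3**s - 2*s - 4)/(2*s*(s + 1))
  Re(s) > -1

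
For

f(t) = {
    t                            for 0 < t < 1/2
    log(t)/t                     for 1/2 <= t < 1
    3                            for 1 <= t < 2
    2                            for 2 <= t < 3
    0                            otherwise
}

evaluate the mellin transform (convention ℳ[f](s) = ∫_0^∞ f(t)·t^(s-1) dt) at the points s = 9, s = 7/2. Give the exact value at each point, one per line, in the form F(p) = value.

cuts at 1/2, 1, 2: linearity sums the 4 kernel integrals
the [0, 1/2) slice contributes ∫ t·t^(s-1) dt
segment 1/2 to 1 holds log(t)/t; add its integral
over [1, 2), the kernel integral of 3 enters the sum
piece [2, 3): integrate 2 against the kernel

F(9) = log(2)/2048 + 3266548597/737280
F(7/2) = sqrt(2)*(-12816*sqrt(2) + 1260*log(2) + 58279 + 194400*sqrt(6))/25200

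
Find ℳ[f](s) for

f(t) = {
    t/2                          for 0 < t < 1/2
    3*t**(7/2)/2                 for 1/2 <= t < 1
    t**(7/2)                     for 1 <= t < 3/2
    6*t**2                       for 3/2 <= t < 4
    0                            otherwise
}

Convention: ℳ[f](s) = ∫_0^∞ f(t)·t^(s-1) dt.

(-6*2**(-s - 7/2)*(s + 1)*(s + 2) + 2**(-s - 1)*(s + 2)*(2*s + 7) - 12*(3/2)**(s + 2)*(s + 1)*(2*s + 7) + 4*(3/2)**(s + 7/2)*(s + 1)*(s + 2) + 12*4**(s + 2)*(s + 1)*(2*s + 7) + 2*(s + 1)*(s + 2))/(2*(s + 1)*(s + 2)*(2*s + 7))
  Re(s) > -1

linearity at 1/2, 1, 3/2 turns ℳ[f](s) into 4 summed integrals
∫ over [0, 1/2) of t/2·t^(s-1) joins the sum
on [1/2, 1) integrate f = 3*t**(7/2)/2 against the kernel
between 1 and 3/2 the integrand is t**(7/2)·t^(s-1)
between 3/2 and 4 the integrand is 6*t**2·t^(s-1)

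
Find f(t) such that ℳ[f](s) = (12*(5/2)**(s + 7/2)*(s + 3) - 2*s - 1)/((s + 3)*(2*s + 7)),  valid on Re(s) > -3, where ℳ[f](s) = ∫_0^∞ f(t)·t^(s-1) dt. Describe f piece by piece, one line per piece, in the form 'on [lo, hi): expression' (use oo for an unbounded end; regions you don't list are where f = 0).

slice at 1, transform all 2 pieces, and sum them
piece [0, 1): integrate 5*t**3 against the kernel
for t in [1, 5/2): the term is ∫ 6*t**(7/2)·t^(s-1)

on [0, 1): 5*t**3
on [1, 5/2): 6*t**(7/2)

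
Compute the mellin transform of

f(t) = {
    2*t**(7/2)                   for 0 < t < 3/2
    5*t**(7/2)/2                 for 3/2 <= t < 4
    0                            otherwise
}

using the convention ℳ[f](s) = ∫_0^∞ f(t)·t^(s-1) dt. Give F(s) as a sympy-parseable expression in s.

(-(3/2)**(s + 7/2) + 5*4**(s + 7/2))/(2*s + 7)
  Re(s) > -7/2

along the cuts 3/2, ℳ[f](s) splits into 2 integrals
on [0, 3/2): add ∫ 2*t**(7/2)·t^(s-1) dt
segment [3/2, 4) carries 5*t**(7/2)/2; integrate it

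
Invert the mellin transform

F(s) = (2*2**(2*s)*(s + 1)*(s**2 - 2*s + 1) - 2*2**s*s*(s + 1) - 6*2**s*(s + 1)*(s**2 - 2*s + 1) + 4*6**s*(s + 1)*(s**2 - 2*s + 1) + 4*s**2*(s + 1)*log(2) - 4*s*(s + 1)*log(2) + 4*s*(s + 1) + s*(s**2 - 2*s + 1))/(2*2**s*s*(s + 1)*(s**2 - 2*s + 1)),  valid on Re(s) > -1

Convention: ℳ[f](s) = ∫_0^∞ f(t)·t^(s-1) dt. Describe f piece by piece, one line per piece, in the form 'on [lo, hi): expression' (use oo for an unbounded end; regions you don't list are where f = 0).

split f at 1/2, 1, 2: ℳ[f](s) collects 4 kernel integrals
between 0 and 1/2 the integrand is t·t^(s-1)
segment [1/2, 1) carries log(t)/t; integrate it
segment [1, 2) carries 3; integrate it
on [2, 3) integrate f = 2 against the kernel

on [0, 1/2): t
on [1/2, 1): log(t)/t
on [1, 2): 3
on [2, 3): 2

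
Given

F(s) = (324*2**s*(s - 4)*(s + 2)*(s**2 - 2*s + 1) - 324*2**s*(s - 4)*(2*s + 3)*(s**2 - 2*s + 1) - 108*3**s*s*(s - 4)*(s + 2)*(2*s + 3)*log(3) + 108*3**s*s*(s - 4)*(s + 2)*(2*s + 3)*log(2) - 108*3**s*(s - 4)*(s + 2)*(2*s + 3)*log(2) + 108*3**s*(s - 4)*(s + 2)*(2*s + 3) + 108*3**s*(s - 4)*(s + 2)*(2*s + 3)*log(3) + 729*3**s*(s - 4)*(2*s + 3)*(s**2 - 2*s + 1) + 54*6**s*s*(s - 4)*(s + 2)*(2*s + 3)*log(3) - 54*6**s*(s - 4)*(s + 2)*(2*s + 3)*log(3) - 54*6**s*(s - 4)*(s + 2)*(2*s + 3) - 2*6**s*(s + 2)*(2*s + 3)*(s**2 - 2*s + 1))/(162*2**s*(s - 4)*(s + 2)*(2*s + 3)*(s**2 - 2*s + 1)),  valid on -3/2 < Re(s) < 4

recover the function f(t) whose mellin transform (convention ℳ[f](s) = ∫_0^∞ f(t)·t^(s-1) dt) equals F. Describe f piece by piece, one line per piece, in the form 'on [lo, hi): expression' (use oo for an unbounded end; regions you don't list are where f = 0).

on [0, 1): t**(3/2)
on [1, 3/2): 2*t**2
on [3/2, 3): log(t)/t
on [3, oo): t**(-4)

f breaks at 1, 3/2, 3 into 4 integrals to sum
∫ over [0, 1) of t**(3/2)·t^(s-1) joins the sum
piece [1, 3/2): integrate 2*t**2 against the kernel
the [3/2, 3) slice contributes ∫ log(t)/t·t^(s-1) dt
segment [3, ∞) carries t**(-4); integrate it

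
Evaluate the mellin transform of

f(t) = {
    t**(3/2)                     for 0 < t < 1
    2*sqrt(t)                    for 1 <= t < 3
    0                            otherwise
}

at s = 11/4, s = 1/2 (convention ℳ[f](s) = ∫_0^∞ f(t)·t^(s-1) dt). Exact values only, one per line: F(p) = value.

breakpoints 1: one integral from each of the 2 segments
over [0, 1), the kernel integral of t**(3/2) enters the sum
segment [1, 3) carries 2*sqrt(t); integrate it

F(11/4) = -84/221 + 216*3**(1/4)/13
F(1/2) = 9/2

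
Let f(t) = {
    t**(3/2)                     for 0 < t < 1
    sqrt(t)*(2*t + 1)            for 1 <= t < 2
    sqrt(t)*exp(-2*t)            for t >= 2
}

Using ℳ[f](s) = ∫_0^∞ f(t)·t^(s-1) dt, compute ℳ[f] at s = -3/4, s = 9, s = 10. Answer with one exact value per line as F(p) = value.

back out the shared t-power: t on [0, 1); 2*t + 1 on [1, 2); exp(-2*t) on [2, ∞)
linearity at 1, 2 turns ℳ[f](s) into 3 summed integrals
between 0 and 1 the integrand is t**(3/2)·t^(s-1)
the [1, 2) slice contributes ∫ sqrt(t)*(2*t + 1)·t^(s-1) dt
segment 2 to ∞ holds sqrt(t)*exp(-2*t); add its integral

F(-3/4) = 2**(1/4)*uppergamma(-1/4, 4) + 2*2**(3/4)/3 + 8/3
F(9) = (sqrt(2)*(13749310575*sqrt(pi)*exp(4)*erfc(2) + 1306598764380)/209190912 + (-41943040 + 52076478464*sqrt(2))*exp(4)/209190912)*exp(-4)
F(10) = ((-184549376 + 459561500672*sqrt(2))*exp(4)/1012924416 + sqrt(2)*(316234143225*sqrt(pi)*exp(4)*erfc(2) + 30311080231236)/1012924416)*exp(-4)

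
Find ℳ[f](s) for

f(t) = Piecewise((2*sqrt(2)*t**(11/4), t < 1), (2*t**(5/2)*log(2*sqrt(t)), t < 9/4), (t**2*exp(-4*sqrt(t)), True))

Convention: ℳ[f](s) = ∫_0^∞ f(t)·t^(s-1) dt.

strip the shared t-power: 2*sqrt(2)*t**(3/4) on [0, 1); 2*sqrt(t)*log(2*sqrt(t)) on [1, 9/4); exp(-4*sqrt(t)) on [9/4, ∞)
reversing the power substitution: 2*sqrt(2)*t**(3/2) on [0, 1); 2*t*log(2*t) on [1, 3/2); exp(-4*t) on [3/2, ∞)
reversing the common scale on t: t**(3/2) on [0, 2); t*log(t) on [2, 3); exp(-2*t) on [3, ∞)
linearity at 1, 9/4 turns ℳ[f](s) into 3 summed integrals
∫ 2*sqrt(2)*t**(11/4)·t^(s-1) over [0, 1)
[1, 9/4) adds the kernel integral of 2*t**(5/2)*log(2*sqrt(t))
between 9/4 and ∞ the integrand is t**2*exp(-4*sqrt(t))·t^(s-1)

2*12**(-2*s - 4)*(-4*12**(2*s + 4)*(s + 2)*(4*s + 11)*log(2) - 2*12**(2*s + 4)*(4*s + 11)*log(2) + 2*12**(2*s + 4)*(4*s + 11) + 4*12**(2*s + 4)*sqrt(2)*(4*s + 4*(s + 2)**2 + 9) + 6*18**(2*s + 4)*(s + 2)*(4*s + 11)*log(3) - 3*18**(2*s + 4)*(4*s + 11) + 3*18**(2*s + 4)*(4*s + 11)*log(3) + 3**(2*s + 4)*(4*s + 11)*(4*s + 4*(s + 2)**2 + 9)*uppergamma(2*s + 4, 6))/((4*s + 11)*(4*s + 4*(s + 2)**2 + 9))
  Re(s) > -11/4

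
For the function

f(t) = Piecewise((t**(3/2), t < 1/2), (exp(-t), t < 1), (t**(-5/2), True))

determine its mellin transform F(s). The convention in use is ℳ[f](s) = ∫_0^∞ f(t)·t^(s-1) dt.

along the cuts 1/2, 1, ℳ[f](s) splits into 3 integrals
segment [0, 1/2) carries t**(3/2); integrate it
over [1/2, 1), the kernel integral of exp(-t) enters the sum
on [1, ∞) integrate f = t**(-5/2) against the kernel

(2*2**s*(2*s - 5)*(2*s + 3)*uppergamma(s, 1/2) - 2*2**s*(2*s - 5)*(2*s + 3)*uppergamma(s, 1) - 4*2**s*(2*s + 3) + sqrt(2)*(2*s - 5))/(2*2**s*(2*s - 5)*(2*s + 3))
  -3/2 < Re(s) < 5/2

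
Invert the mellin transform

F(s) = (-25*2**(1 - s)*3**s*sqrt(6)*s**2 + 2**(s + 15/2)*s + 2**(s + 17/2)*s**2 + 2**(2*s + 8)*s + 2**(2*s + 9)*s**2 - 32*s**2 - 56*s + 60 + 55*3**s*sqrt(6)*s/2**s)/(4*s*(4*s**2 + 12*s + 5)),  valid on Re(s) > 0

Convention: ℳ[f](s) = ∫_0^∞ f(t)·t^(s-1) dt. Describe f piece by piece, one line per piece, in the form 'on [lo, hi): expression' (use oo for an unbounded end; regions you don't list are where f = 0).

on [0, 1): 3
on [1, 3/2): 5*sqrt(t)
on [3/2, 2): 5*t**(5/2)
on [2, 4): t**(5/2)

split f at 1, 3/2, 2: ℳ[f](s) collects 4 kernel integrals
∫ over [0, 1) of 3·t^(s-1) joins the sum
[1, 3/2) adds the kernel integral of 5*sqrt(t)
on [3/2, 2) integrate f = 5*t**(5/2) against the kernel
on [2, 4) integrate f = t**(5/2) against the kernel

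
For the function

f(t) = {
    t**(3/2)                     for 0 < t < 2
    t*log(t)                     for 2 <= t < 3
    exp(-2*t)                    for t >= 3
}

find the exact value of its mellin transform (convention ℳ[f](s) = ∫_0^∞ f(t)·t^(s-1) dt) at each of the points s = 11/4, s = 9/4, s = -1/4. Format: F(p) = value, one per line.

F(11/4) = -48*3**(3/4)/25 - 32*2**(3/4)*log(2)/15 + 2**(1/4)*uppergamma(11/4, 6)/8 + 128*2**(3/4)/225 + 64*2**(1/4)/17 + 36*3**(3/4)*log(3)/5
F(9/4) = -432*3**(1/4)/169 - 32*2**(1/4)*log(2)/13 + 2**(3/4)*uppergamma(9/4, 6)/8 + 128*2**(1/4)/169 + 32*2**(3/4)/15 + 108*3**(1/4)*log(3)/13
F(-1/4) = -16*3**(3/4)/9 + 2**(1/4)*uppergamma(-1/4, 6) + log(3**(4*3**(3/4)/3)/2**(4*2**(3/4)/3)) + 8*2**(1/4)/5 + 16*2**(3/4)/9

along the cuts 2, 3, ℳ[f](s) splits into 3 integrals
the [0, 2) slice contributes ∫ t**(3/2)·t^(s-1) dt
for t in [2, 3): the term is ∫ t*log(t)·t^(s-1)
over [3, ∞), the kernel integral of exp(-2*t) enters the sum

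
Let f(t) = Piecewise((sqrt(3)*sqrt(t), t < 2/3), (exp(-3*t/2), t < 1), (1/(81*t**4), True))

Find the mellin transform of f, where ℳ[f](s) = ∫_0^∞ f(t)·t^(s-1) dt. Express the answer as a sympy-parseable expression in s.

undo the common scale on t: sqrt(t) on [0, 2); exp(-t/2) on [2, 3); t**(-4) on [3, ∞)
breakpoints 2/3, 1: one integral from each of the 3 segments
segment 0 to 2/3 holds sqrt(3)*sqrt(t); add its integral
on [2/3, 1): add ∫ exp(-3*t/2)·t^(s-1) dt
segment [1, ∞) carries 1/(81*t**4); integrate it

(81*2**s*(s - 4)*(2*s + 1)*uppergamma(s, 1) - 81*2**s*(s - 4)*(2*s + 1)*uppergamma(s, 3/2) + 162*2**(s + 1/2)*(s - 4) - 3**s*(2*s + 1))/(81*3**s*(s - 4)*(2*s + 1))
  -1/2 < Re(s) < 4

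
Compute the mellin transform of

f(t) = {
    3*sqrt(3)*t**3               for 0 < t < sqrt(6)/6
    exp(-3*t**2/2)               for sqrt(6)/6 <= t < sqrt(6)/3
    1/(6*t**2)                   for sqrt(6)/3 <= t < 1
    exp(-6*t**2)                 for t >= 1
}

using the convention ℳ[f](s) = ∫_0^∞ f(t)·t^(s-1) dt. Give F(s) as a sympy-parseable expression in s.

(-6*2**s*6**(s/2)*(s - 2)*(s + 3)*uppergamma(s/2, 1) + 6*6**(s/2)*(s - 2)*(s + 3)*uppergamma(s/2, 6) + 3*sqrt(2)*6**(s/2)*(s - 2) + 2*6**s*(s + 3) + 6*(2*sqrt(6))**s*(s - 2)*(s + 3)*uppergamma(s/2, 1/4) - 3*(2*sqrt(6))**s*(s + 3))/(12*6**s*(s - 2)*(s + 3))
  Re(s) > -3

reversing the power substitution: 3*sqrt(3)*t**(3/2) on [0, 1/6); exp(-3*t/2) on [1/6, 2/3); 1/(6*t) on [2/3, 1); …
remove the common scale on t first: t**(3/2) on [0, 1/2); exp(-t/2) on [1/2, 2); 1/(2*t) on [2, 3); …
linearity at sqrt(6)/6, sqrt(6)/3, 1 turns ℳ[f](s) into 4 summed integrals
on [0, sqrt(6)/6): add ∫ 3*sqrt(3)*t**3·t^(s-1) dt
piece [sqrt(6)/6, sqrt(6)/3): integrate exp(-3*t**2/2) against the kernel
segment sqrt(6)/3 to 1 holds 1/(6*t**2); add its integral
on [1, ∞) integrate f = exp(-6*t**2) against the kernel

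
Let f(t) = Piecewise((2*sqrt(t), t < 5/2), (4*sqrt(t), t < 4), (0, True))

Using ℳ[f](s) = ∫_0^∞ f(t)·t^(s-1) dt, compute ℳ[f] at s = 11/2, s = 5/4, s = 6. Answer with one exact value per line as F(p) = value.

F(11/2) = 508663/192
F(5/4) = -10*2**(1/4)*5**(3/4)/7 + 128*sqrt(2)/7
F(6) = 65536/13 - 15625*sqrt(10)/416

integrate the 2 segments split at 5/2, then add the results
∫ over [0, 5/2) of 2*sqrt(t)·t^(s-1) joins the sum
on [5/2, 4) integrate f = 4*sqrt(t) against the kernel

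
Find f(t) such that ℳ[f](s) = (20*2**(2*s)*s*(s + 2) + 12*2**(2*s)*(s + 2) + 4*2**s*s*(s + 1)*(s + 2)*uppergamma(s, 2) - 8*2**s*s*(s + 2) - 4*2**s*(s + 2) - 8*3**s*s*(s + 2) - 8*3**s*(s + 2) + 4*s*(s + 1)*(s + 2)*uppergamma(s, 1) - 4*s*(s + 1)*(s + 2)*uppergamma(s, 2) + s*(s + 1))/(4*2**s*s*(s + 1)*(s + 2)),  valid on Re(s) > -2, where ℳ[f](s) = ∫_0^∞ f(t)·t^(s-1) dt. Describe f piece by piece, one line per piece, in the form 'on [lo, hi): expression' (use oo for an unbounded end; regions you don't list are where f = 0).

on [0, 1/2): t**2
on [1/2, 1): exp(-2*t)
on [1, 3/2): t + 1
on [3/2, 2): t + 3
on [2, oo): exp(-t)

f breaks at 1/2, 1, 3/2, 2 into 5 integrals to sum
on [0, 1/2): add ∫ t**2·t^(s-1) dt
segment 1/2 to 1 holds exp(-2*t); add its integral
on [1, 3/2) integrate f = (t + 1) against the kernel
segment 3/2 to 2 holds (t + 3); add its integral
∫ exp(-t)·t^(s-1) over [2, ∞)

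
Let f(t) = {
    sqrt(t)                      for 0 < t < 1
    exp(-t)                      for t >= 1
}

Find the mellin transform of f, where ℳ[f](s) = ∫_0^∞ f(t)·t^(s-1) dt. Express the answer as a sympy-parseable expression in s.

breakpoints 1: one integral from each of the 2 segments
∫ sqrt(t)·t^(s-1) over [0, 1)
for t in [1, ∞): the term is ∫ exp(-t)·t^(s-1)

((2*s + 1)*uppergamma(s, 1) + 2)/(2*s + 1)
  Re(s) > -1/2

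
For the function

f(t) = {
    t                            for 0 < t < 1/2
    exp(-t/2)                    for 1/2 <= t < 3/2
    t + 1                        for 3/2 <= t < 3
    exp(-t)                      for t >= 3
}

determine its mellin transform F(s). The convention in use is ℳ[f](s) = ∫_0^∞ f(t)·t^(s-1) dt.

(2*2**s*s*(s + 1)*uppergamma(s, 3) - 5*3**s*s - 2*3**s + 2*4**s*s*(s + 1)*uppergamma(s, 1/4) - 2*4**s*s*(s + 1)*uppergamma(s, 3/4) + 8*6**s*s + 2*6**s + s)/(2*2**s*s*(s + 1))
  Re(s) > -1

split f at 1/2, 3/2, 3: ℳ[f](s) collects 4 kernel integrals
on [0, 1/2) integrate f = t against the kernel
[1/2, 3/2) adds the kernel integral of exp(-t/2)
on [3/2, 3) integrate f = (t + 1) against the kernel
on [3, ∞): add ∫ exp(-t)·t^(s-1) dt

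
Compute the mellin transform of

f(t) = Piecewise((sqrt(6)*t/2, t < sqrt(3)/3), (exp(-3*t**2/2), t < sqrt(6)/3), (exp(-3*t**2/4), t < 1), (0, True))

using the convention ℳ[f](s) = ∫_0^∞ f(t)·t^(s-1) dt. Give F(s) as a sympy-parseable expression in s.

(2**(s/2)*(s + 1)*uppergamma(s/2, 1/2) - 2**(s/2)*(s + 1)*uppergamma(s/2, 1) + 2**s*(s + 1)*uppergamma(s/2, 1/2) - 4**(s/2)*(s + 1)*uppergamma(s/2, 3/4) + sqrt(2))/(2*3**(s/2)*(s + 1))
  Re(s) > -1

undo the power substitution: sqrt(6)*sqrt(t)/2 on [0, 1/3); exp(-3*t/2) on [1/3, 2/3); exp(-3*t/4) on [2/3, 1)
strip the common scale on t: sqrt(t) on [0, 1/2); exp(-t) on [1/2, 1); exp(-t/2) on [1, 3/2)
integrate the 3 segments split at sqrt(3)/3, sqrt(6)/3, then add the results
on [0, sqrt(3)/3) integrate f = sqrt(6)*t/2 against the kernel
segment [sqrt(3)/3, sqrt(6)/3) carries exp(-3*t**2/2); integrate it
on [sqrt(6)/3, 1) integrate f = exp(-3*t**2/4) against the kernel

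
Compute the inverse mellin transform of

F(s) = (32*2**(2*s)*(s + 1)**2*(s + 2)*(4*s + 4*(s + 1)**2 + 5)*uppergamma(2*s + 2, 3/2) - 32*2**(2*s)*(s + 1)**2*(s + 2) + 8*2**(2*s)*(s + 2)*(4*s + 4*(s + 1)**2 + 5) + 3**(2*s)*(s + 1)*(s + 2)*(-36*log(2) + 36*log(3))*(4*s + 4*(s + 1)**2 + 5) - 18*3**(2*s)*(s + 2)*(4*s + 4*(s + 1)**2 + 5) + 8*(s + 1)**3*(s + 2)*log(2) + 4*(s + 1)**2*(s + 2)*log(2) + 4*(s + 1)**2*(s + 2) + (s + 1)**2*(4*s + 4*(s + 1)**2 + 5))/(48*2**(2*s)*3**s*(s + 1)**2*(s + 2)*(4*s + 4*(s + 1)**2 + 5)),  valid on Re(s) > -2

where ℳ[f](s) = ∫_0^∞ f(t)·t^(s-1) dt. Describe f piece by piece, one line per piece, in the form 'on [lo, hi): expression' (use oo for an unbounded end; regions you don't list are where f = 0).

on [0, 1/12): 3*t**2
on [1/12, 1/3): sqrt(3)*t**(3/2)*log(sqrt(3)*sqrt(t))
on [1/3, 3/4): t*log(sqrt(3)*sqrt(t))
on [3/4, oo): t*exp(-sqrt(3)*sqrt(t))

invert the shared t-power to get 3*t on [0, 1/12); sqrt(3)*sqrt(t)*log(sqrt(3)*sqrt(t)) on [1/12, 1/3); log(sqrt(3)*sqrt(t)) on [1/3, 3/4); …
invert the common scale on t to get t on [0, 1/4); sqrt(t)*log(sqrt(t)) on [1/4, 1); log(sqrt(t)) on [1, 9/4); …
strip the power substitution: t**2 on [0, 1/2); t*log(t) on [1/2, 1); log(t) on [1, 3/2); …
f breaks at 1/12, 1/3, 3/4 into 4 integrals to sum
piece [0, 1/12): integrate 3*t**2 against the kernel
between 1/12 and 1/3 the integrand is sqrt(3)*t**(3/2)*log(sqrt(3)*sqrt(t))·t^(s-1)
over [1/3, 3/4), the kernel integral of t*log(sqrt(3)*sqrt(t)) enters the sum
on [3/4, ∞): add ∫ t*exp(-sqrt(3)*sqrt(t))·t^(s-1) dt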